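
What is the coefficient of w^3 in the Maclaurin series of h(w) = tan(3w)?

h(0) = 0
h′(0) = 3
h′′(0) = 0
h′′′(0) = 54
Then c_k = h^(k)(0)/k! gives each Taylor coefficient.

9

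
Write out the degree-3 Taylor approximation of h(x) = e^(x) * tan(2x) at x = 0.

11*x^3/3 + 2*x^2 + 2*x

Take the Cauchy product of the two expansions.
h(0) = 0
h′(0) = 2
h′′(0) = 4
h′′′(0) = 22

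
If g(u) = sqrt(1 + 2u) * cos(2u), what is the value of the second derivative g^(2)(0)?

Multiply the two series term by term and collect like powers.
From the series, [u^2] g = -5/2; multiply by 2! = 2 to get -5.

-5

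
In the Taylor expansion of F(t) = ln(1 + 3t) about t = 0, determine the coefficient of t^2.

[t^0] = 0;  [t^1] = 3;  [t^2] = -9/2.
So c_2 = F′′(0)/2! = -9/2.

-9/2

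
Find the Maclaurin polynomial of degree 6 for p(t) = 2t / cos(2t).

20*t^5/3 + 4*t^3 + 2*t

Invert the denominator's series and multiply.
p(0) = 0
p′(0) = 2
p′′(0) = 0
p′′′(0) = 24
p^(4)(0) = 0
p^(5)(0) = 800
p^(6)(0) = 0
The Taylor polynomial is Σ p^(k)(0)/k! · t^k.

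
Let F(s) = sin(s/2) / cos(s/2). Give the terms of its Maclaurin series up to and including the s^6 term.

Write the quotient as an unknown series and match coefficients against numerator = denominator · series.

s^5/240 + s^3/24 + s/2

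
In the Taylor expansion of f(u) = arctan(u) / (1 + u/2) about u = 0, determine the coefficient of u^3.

-1/12

Expand each factor separately, then convolve coefficients.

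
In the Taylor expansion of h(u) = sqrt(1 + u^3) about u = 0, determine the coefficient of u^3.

c_3 = h′′′(0)/3! = 1/2.

1/2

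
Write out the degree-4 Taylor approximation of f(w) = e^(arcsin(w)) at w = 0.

Plug the Maclaurin series of the inner function into that of the outer and collect terms.
[w^0] = 1;  [w^1] = 1;  [w^2] = 1/2;  [w^3] = 1/3;  [w^4] = 5/24.

5*w^4/24 + w^3/3 + w^2/2 + w + 1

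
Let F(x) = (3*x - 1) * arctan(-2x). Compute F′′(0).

Shift and add copies of the series according to the polynomial's terms.
From the series, [x^2] F = -6; multiply by 2! = 2 to get -12.

-12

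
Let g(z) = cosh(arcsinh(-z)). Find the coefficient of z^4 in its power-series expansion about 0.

Substitute the inner expansion into the outer series and collect powers.
[z^0] = 1;  [z^1] = 0;  [z^2] = 1/2;  [z^3] = 0;  [z^4] = -1/8.

-1/8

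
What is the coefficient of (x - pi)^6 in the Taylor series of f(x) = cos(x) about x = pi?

1/720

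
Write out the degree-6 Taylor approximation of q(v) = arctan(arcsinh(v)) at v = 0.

Compose series: expand the inner function first, then feed it into the outer expansion.

53*v^5/120 - v^3/2 + v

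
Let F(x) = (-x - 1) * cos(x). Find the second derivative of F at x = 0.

1

Shift and add copies of the series according to the polynomial's terms.
The coefficient of x^2 in the expansion is 1/2, so F′′(0) = 2! * (1/2) = 1.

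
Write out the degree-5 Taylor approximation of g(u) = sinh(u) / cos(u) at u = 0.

Invert the denominator's series and multiply.

3*u^5/10 + 2*u^3/3 + u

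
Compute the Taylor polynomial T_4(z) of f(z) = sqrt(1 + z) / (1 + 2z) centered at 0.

Expand each factor separately, then convolve coefficients.
f(0) = 1
f′(0) = -3/2
f′′(0) = 23/4
f′′′(0) = -273/8
f^(4)(0) = 4353/16

1451*z^4/128 - 91*z^3/16 + 23*z^2/8 - 3*z/2 + 1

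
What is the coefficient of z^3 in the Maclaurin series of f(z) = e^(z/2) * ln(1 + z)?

5/24

Expand each factor separately, then convolve coefficients.
[z^0] = 0;  [z^1] = 1;  [z^2] = 0;  [z^3] = 5/24.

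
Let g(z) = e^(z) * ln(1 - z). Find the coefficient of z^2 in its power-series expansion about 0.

Take the Cauchy product of the two expansions.
g(0) = 0
g′(0) = -1
g′′(0) = -3
Dividing each by k! gives the coefficients c_0, ..., c_2.

-3/2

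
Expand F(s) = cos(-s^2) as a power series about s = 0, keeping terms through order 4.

1 - s^4/2

[s^0] = 1;  [s^1] = 0;  [s^2] = 0;  [s^3] = 0;  [s^4] = -1/2.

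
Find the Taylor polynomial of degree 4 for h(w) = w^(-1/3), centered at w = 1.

35*(w - 1)^4/243 - 14*(w - 1)^3/81 + 2*(w - 1)^2/9 - (w - 1)/3 + 1

Apply the Taylor formula c_k = f^(k)(a)/k!.
h(1) = 1
h′(1) = -1/3
h′′(1) = 4/9
h′′′(1) = -28/27
h^(4)(1) = 280/81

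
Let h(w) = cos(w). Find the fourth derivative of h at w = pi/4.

sqrt(2)/2

Differentiate repeatedly and evaluate at the center.
From the series, [(w - pi/4)^4] h = sqrt(2)/48; multiply by 4! = 24 to get sqrt(2)/2.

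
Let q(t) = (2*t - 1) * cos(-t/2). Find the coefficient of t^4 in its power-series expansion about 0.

-1/384

Distribute the polynomial across the series and collect like powers.
[t^0] = -1;  [t^1] = 2;  [t^2] = 1/8;  [t^3] = -1/4;  [t^4] = -1/384.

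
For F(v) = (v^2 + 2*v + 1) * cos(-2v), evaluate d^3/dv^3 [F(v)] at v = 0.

Multiply each power in the prefactor through the base expansion.
The coefficient of v^3 in the expansion is -4, so F′′′(0) = 3! * (-4) = -24.

-24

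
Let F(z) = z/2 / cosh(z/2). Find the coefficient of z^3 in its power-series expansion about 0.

Divide the numerator series by the denominator series (power-series long division).

-1/16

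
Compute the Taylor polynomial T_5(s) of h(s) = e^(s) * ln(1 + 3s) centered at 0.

Multiply the two series term by term and collect like powers.
[s^0] = 0;  [s^1] = 3;  [s^2] = -3/2;  [s^3] = 6;  [s^4] = -13;  [s^5] = 1289/40.

1289*s^5/40 - 13*s^4 + 6*s^3 - 3*s^2/2 + 3*s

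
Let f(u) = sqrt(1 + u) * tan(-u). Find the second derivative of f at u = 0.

Write out both Maclaurin series and multiply, keeping only the needed powers.
The coefficient of u^2 in the expansion is -1/2, so f′′(0) = 2! * (-1/2) = -1.

-1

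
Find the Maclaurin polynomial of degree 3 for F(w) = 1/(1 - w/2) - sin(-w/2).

5*w^3/48 + w^2/4 + w + 1

Add the two expansions coefficient-wise.
F(0) = 1
F′(0) = 1
F′′(0) = 1/2
F′′′(0) = 5/8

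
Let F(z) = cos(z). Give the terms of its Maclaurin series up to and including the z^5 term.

z^4/24 - z^2/2 + 1

F(0) = 1
F′(0) = 0
F′′(0) = -1
F′′′(0) = 0
F^(4)(0) = 1
F^(5)(0) = 0
The Taylor polynomial is Σ F^(k)(0)/k! · z^k.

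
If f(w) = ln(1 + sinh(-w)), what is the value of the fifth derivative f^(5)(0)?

Compose series: expand the inner function first, then feed it into the outer expansion.
From the series, [w^5] f = -3/8; multiply by 5! = 120 to get -45.

-45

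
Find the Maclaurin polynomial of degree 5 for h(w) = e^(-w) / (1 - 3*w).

Multiply the numerator's expansion by the denominator's geometric series.
h(0) = 1
h′(0) = 2
h′′(0) = 13
h′′′(0) = 116
h^(4)(0) = 1393
h^(5)(0) = 20894

10447*w^5/60 + 1393*w^4/24 + 58*w^3/3 + 13*w^2/2 + 2*w + 1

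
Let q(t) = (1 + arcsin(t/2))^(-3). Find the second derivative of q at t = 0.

Compose series: expand the inner function first, then feed it into the outer expansion.
The coefficient of t^2 in the expansion is 3/2, so q′′(0) = 2! * (3/2) = 3.

3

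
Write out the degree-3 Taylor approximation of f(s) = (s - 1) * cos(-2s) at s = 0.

-2*s^3 + 2*s^2 + s - 1

Multiply each power in the prefactor through the base expansion.
[s^0] = -1;  [s^1] = 1;  [s^2] = 2;  [s^3] = -2.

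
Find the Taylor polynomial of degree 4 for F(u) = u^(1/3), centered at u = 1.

-10*(u - 1)^4/243 + 5*(u - 1)^3/81 - (u - 1)^2/9 + (u - 1)/3 + 1

F(1) = 1
F′(1) = 1/3
F′′(1) = -2/9
F′′′(1) = 10/27
F^(4)(1) = -80/81
Dividing each by k! gives the coefficients c_0, ..., c_4.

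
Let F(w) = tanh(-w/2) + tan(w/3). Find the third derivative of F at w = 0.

35/108

Combine the two series term by term.
From the series, [w^3] F = 35/648; multiply by 3! = 6 to get 35/108.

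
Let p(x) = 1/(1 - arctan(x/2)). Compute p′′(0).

Let u equal the inner series; expand the outer function in u and truncate.
The coefficient of x^2 in the expansion is 1/4, so p′′(0) = 2! * (1/4) = 1/2.

1/2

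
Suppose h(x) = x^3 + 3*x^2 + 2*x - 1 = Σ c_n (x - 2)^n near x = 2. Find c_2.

[(x - 2)^0] = 23;  [(x - 2)^1] = 26;  [(x - 2)^2] = 9.

9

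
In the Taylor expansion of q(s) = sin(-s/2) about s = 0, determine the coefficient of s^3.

Compute the successive derivatives at the expansion point and divide by k!.
[s^0] = 0;  [s^1] = -1/2;  [s^2] = 0;  [s^3] = 1/48.
So c_3 = q′′′(0)/3! = 1/48.

1/48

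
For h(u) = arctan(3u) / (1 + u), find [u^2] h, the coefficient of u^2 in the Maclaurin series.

-3

Take the Cauchy product of the two expansions.
[u^0] = 0;  [u^1] = 3;  [u^2] = -3.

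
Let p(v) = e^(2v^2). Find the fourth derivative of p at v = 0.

Use the known series and substitute for the argument.
The coefficient of v^4 in the expansion is 2, so p^(4)(0) = 4! * (2) = 48.

48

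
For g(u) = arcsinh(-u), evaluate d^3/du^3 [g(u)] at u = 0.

Apply the Taylor formula c_k = f^(k)(a)/k!.
The coefficient of u^3 in the expansion is 1/6, so g′′′(0) = 3! * (1/6) = 1.

1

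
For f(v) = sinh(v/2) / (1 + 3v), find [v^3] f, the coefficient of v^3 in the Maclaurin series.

Write out both Maclaurin series and multiply, keeping only the needed powers.
f(0) = 0
f′(0) = 1/2
f′′(0) = -3
f′′′(0) = 217/8

217/48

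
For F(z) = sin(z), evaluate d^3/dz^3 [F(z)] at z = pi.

1

From the series, [(z - pi)^3] F = 1/6; multiply by 3! = 6 to get 1.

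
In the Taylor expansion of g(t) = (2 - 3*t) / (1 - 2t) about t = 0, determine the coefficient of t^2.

2

Multiply each power in the prefactor through the base expansion.
g(0) = 2
g′(0) = 1
g′′(0) = 4
So c_2 = g′′(0)/2! = 2.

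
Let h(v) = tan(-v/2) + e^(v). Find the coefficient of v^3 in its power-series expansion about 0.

1/8

Add the two expansions coefficient-wise.
h(0) = 1
h′(0) = 1/2
h′′(0) = 1
h′′′(0) = 3/4
The Taylor polynomial is Σ h^(k)(0)/k! · v^k.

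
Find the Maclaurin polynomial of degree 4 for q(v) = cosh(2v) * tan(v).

Take the Cauchy product of the two expansions.
q(0) = 0
q′(0) = 1
q′′(0) = 0
q′′′(0) = 14
q^(4)(0) = 0
The Taylor polynomial is Σ q^(k)(0)/k! · v^k.

7*v^3/3 + v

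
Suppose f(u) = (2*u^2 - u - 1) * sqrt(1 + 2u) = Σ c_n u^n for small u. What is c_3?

Multiply each power in the prefactor through the base expansion.
f(0) = -1
f′(0) = -2
f′′(0) = 3
f′′′(0) = 12
Dividing each by k! gives the coefficients c_0, ..., c_3.

2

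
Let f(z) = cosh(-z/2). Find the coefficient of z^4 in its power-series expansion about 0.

1/384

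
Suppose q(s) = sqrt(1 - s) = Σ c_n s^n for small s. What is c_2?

-1/8

Compute the successive derivatives at the expansion point and divide by k!.
q(0) = 1
q′(0) = -1/2
q′′(0) = -1/4
The Taylor polynomial is Σ q^(k)(0)/k! · s^k.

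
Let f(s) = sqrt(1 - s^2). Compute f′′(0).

-1

The coefficient of s^2 in the expansion is -1/2, so f′′(0) = 2! * (-1/2) = -1.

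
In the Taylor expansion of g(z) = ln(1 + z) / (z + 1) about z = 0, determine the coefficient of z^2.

-3/2

Use 1/(1 - r) = Σ r^k on the denominator, then take the Cauchy product.
[z^0] = 0;  [z^1] = 1;  [z^2] = -3/2.
So c_2 = g′′(0)/2! = -3/2.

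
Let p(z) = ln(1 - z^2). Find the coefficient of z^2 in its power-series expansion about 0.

-1

[z^0] = 0;  [z^1] = 0;  [z^2] = -1.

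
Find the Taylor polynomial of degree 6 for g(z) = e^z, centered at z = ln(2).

(z - ln(2))^6/360 + (z - ln(2))^5/60 + (z - ln(2))^4/12 + (z - ln(2))^3/3 + (z - ln(2))^2 + 2*(z - ln(2)) + 2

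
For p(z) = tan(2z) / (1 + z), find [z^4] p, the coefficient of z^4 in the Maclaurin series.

-14/3

Multiply the two series term by term and collect like powers.
p(0) = 0
p′(0) = 2
p′′(0) = -4
p′′′(0) = 28
p^(4)(0) = -112
Dividing each by k! gives the coefficients c_0, ..., c_4.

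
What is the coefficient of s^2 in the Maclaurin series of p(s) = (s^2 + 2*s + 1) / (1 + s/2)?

Multiply each power in the prefactor through the base expansion.
p(0) = 1
p′(0) = 3/2
p′′(0) = 1/2
So c_2 = p′′(0)/2! = 1/4.

1/4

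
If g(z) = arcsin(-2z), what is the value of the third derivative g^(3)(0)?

-8

The coefficient of z^3 in the expansion is -4/3, so g′′′(0) = 3! * (-4/3) = -8.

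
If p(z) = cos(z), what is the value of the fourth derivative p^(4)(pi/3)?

Compute the successive derivatives at the expansion point and divide by k!.
The coefficient of (z - pi/3)^4 in the expansion is 1/48, so p^(4)(pi/3) = 4! * (1/48) = 1/2.

1/2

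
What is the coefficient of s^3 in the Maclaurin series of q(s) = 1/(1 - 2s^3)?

[s^0] = 1;  [s^1] = 0;  [s^2] = 0;  [s^3] = 2.

2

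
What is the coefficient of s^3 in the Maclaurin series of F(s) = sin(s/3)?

-1/162

F(0) = 0
F′(0) = 1/3
F′′(0) = 0
F′′′(0) = -1/27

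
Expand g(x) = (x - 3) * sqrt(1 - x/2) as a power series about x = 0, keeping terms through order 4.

Distribute the polynomial across the series and collect like powers.
[x^0] = -3;  [x^1] = 7/4;  [x^2] = -5/32;  [x^3] = -1/128;  [x^4] = -1/2048.

-x^4/2048 - x^3/128 - 5*x^2/32 + 7*x/4 - 3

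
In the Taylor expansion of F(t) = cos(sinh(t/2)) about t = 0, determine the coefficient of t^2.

Substitute the inner expansion into the outer series and collect powers.
F(0) = 1
F′(0) = 0
F′′(0) = -1/4

-1/8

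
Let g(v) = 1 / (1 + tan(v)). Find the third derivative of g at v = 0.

Write 1/(1+u) = 1 - u + u^2 - u^3 + ... and substitute the series for u.
The coefficient of v^3 in the expansion is -4/3, so g′′′(0) = 3! * (-4/3) = -8.

-8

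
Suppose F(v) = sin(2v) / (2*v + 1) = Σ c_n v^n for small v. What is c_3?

20/3

Expand 1/(denominator) as a geometric series and multiply by the numerator's series.
[v^0] = 0;  [v^1] = 2;  [v^2] = -4;  [v^3] = 20/3.
So c_3 = F′′′(0)/3! = 20/3.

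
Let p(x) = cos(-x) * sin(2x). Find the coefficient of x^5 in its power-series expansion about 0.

Take the Cauchy product of the two expansions.
p(0) = 0
p′(0) = 2
p′′(0) = 0
p′′′(0) = -14
p^(4)(0) = 0
p^(5)(0) = 122
The Taylor polynomial is Σ p^(k)(0)/k! · x^k.

61/60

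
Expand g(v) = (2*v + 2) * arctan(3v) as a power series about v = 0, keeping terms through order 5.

Distribute the polynomial across the series and collect like powers.
[v^0] = 0;  [v^1] = 6;  [v^2] = 6;  [v^3] = -18;  [v^4] = -18;  [v^5] = 486/5.

486*v^5/5 - 18*v^4 - 18*v^3 + 6*v^2 + 6*v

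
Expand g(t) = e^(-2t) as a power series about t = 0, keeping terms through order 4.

2*t^4/3 - 4*t^3/3 + 2*t^2 - 2*t + 1

Differentiate repeatedly and evaluate at the center.
g(0) = 1
g′(0) = -2
g′′(0) = 4
g′′′(0) = -8
g^(4)(0) = 16
Dividing each by k! gives the coefficients c_0, ..., c_4.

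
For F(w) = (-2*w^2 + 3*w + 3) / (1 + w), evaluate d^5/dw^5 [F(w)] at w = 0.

Shift and add copies of the series according to the polynomial's terms.
From the series, [w^5] F = 2; multiply by 5! = 120 to get 240.

240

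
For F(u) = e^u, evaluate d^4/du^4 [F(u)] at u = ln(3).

The coefficient of (u - ln(3))^4 in the expansion is 1/8, so F^(4)(ln(3)) = 4! * (1/8) = 3.

3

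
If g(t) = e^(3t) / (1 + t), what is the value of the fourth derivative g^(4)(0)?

Expand each factor separately, then convolve coefficients.
The coefficient of t^4 in the expansion is 11/8, so g^(4)(0) = 4! * (11/8) = 33.

33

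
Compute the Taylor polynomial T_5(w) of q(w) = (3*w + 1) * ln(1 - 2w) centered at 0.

-92*w^5/5 - 12*w^4 - 26*w^3/3 - 8*w^2 - 2*w

Multiply each power in the prefactor through the base expansion.
q(0) = 0
q′(0) = -2
q′′(0) = -16
q′′′(0) = -52
q^(4)(0) = -288
q^(5)(0) = -2208
The Taylor polynomial is Σ q^(k)(0)/k! · w^k.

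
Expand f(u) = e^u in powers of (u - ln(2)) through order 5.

(u - ln(2))^5/60 + (u - ln(2))^4/12 + (u - ln(2))^3/3 + (u - ln(2))^2 + 2*(u - ln(2)) + 2

[(u - ln(2))^0] = 2;  [(u - ln(2))^1] = 2;  [(u - ln(2))^2] = 1;  [(u - ln(2))^3] = 1/3;  [(u - ln(2))^4] = 1/12;  [(u - ln(2))^5] = 1/60.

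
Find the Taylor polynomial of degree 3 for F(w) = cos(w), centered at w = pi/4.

Use the known series and substitute for the argument.

sqrt(2)*(w - pi/4)^3/12 - sqrt(2)*(w - pi/4)^2/4 - sqrt(2)*(w - pi/4)/2 + sqrt(2)/2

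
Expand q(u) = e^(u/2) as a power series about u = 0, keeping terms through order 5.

u^5/3840 + u^4/384 + u^3/48 + u^2/8 + u/2 + 1

Apply the Taylor formula c_k = f^(k)(a)/k!.
q(0) = 1
q′(0) = 1/2
q′′(0) = 1/4
q′′′(0) = 1/8
q^(4)(0) = 1/16
q^(5)(0) = 1/32
The Taylor polynomial is Σ q^(k)(0)/k! · u^k.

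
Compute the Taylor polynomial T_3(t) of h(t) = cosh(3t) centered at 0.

9*t^2/2 + 1

Use the known series and substitute for the argument.
h(0) = 1
h′(0) = 0
h′′(0) = 9
h′′′(0) = 0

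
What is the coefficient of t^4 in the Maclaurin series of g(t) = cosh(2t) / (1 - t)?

11/3

Expand each factor separately, then convolve coefficients.
So c_4 = g^(4)(0)/4! = 11/3.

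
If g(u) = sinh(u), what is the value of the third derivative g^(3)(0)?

From the series, [u^3] g = 1/6; multiply by 3! = 6 to get 1.

1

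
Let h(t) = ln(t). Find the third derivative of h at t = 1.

2

The coefficient of (t - 1)^3 in the expansion is 1/3, so h′′′(1) = 3! * (1/3) = 2.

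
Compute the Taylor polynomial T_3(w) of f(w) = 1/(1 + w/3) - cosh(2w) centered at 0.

Expand each term separately and add.
[w^0] = 0;  [w^1] = -1/3;  [w^2] = -17/9;  [w^3] = -1/27.

-w^3/27 - 17*w^2/9 - w/3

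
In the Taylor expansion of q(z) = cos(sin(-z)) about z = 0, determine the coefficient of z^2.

-1/2

Substitute the inner expansion into the outer series and collect powers.
So c_2 = q′′(0)/2! = -1/2.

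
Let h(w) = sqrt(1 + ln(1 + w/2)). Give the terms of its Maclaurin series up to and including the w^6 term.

Substitute the inner expansion into the outer series and collect powers.
h(0) = 1
h′(0) = 1/4
h′′(0) = -3/16
h′′′(0) = 17/64
h^(4)(0) = -143/256
h^(5)(0) = 1609/1024
h^(6)(0) = -22819/4096

-22819*w^6/2949120 + 1609*w^5/122880 - 143*w^4/6144 + 17*w^3/384 - 3*w^2/32 + w/4 + 1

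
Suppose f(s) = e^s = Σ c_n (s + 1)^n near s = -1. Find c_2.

e^(-1)/2

[(s + 1)^0] = e^(-1);  [(s + 1)^1] = e^(-1);  [(s + 1)^2] = e^(-1)/2.
So c_2 = f′′(-1)/2! = e^(-1)/2.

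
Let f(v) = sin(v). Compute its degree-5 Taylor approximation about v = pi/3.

(v - pi/3)^5/240 + sqrt(3)*(v - pi/3)^4/48 - (v - pi/3)^3/12 - sqrt(3)*(v - pi/3)^2/4 + (v - pi/3)/2 + sqrt(3)/2

Differentiate repeatedly and evaluate at the center.
f(pi/3) = sqrt(3)/2
f′(pi/3) = 1/2
f′′(pi/3) = -sqrt(3)/2
f′′′(pi/3) = -1/2
f^(4)(pi/3) = sqrt(3)/2
f^(5)(pi/3) = 1/2
Then c_k = f^(k)(pi/3)/k! gives each Taylor coefficient.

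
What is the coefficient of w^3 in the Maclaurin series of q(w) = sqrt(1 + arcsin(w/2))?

Plug the Maclaurin series of the inner function into that of the outer and collect terms.
[w^0] = 1;  [w^1] = 1/4;  [w^2] = -1/32;  [w^3] = 7/384.
So c_3 = q′′′(0)/3! = 7/384.

7/384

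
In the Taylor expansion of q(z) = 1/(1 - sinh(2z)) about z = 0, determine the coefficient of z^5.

724/15

Compose series: expand the inner function first, then feed it into the outer expansion.
q(0) = 1
q′(0) = 2
q′′(0) = 8
q′′′(0) = 56
q^(4)(0) = 512
q^(5)(0) = 5792
Dividing each by k! gives the coefficients c_0, ..., c_5.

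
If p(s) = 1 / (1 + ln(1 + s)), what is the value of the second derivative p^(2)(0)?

3

Use the geometric series for the reciprocal, then substitute.
From the series, [s^2] p = 3/2; multiply by 2! = 2 to get 3.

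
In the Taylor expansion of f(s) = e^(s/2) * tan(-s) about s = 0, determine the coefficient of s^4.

-3/16

Expand each factor separately, then convolve coefficients.
f(0) = 0
f′(0) = -1
f′′(0) = -1
f′′′(0) = -11/4
f^(4)(0) = -9/2
So c_4 = f^(4)(0)/4! = -3/16.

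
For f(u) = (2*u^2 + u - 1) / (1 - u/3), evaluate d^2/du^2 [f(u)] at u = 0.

Multiply each power in the prefactor through the base expansion.
The coefficient of u^2 in the expansion is 20/9, so f′′(0) = 2! * (20/9) = 40/9.

40/9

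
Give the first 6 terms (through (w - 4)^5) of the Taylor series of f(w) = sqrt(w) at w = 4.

7*(w - 4)^5/131072 - 5*(w - 4)^4/16384 + (w - 4)^3/512 - (w - 4)^2/64 + (w - 4)/4 + 2

Use the known series and substitute for the argument.
[(w - 4)^0] = 2;  [(w - 4)^1] = 1/4;  [(w - 4)^2] = -1/64;  [(w - 4)^3] = 1/512;  [(w - 4)^4] = -5/16384;  [(w - 4)^5] = 7/131072.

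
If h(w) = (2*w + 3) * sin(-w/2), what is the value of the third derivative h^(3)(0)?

Distribute the polynomial across the series and collect like powers.
From the series, [w^3] h = 1/16; multiply by 3! = 6 to get 3/8.

3/8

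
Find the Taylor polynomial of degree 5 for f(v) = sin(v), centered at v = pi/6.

sqrt(3)*(v - pi/6)^5/240 + (v - pi/6)^4/48 - sqrt(3)*(v - pi/6)^3/12 - (v - pi/6)^2/4 + sqrt(3)*(v - pi/6)/2 + 1/2

f(pi/6) = 1/2
f′(pi/6) = sqrt(3)/2
f′′(pi/6) = -1/2
f′′′(pi/6) = -sqrt(3)/2
f^(4)(pi/6) = 1/2
f^(5)(pi/6) = sqrt(3)/2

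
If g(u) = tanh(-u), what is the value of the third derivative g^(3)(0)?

2

The coefficient of u^3 in the expansion is 1/3, so g′′′(0) = 3! * (1/3) = 2.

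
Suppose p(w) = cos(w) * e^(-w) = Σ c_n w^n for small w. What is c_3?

Write out both Maclaurin series and multiply, keeping only the needed powers.

1/3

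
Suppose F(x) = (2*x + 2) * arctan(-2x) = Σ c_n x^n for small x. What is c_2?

Distribute the polynomial across the series and collect like powers.
F(0) = 0
F′(0) = -4
F′′(0) = -8
Dividing each by k! gives the coefficients c_0, ..., c_2.

-4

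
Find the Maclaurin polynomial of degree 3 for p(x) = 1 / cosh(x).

1 - x^2/2

Write the quotient as an unknown series and match coefficients against numerator = denominator · series.
p(0) = 1
p′(0) = 0
p′′(0) = -1
p′′′(0) = 0
Then c_k = p^(k)(0)/k! gives each Taylor coefficient.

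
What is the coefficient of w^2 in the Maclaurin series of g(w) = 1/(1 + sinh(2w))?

4

Substitute the inner expansion into the outer series and collect powers.
[w^0] = 1;  [w^1] = -2;  [w^2] = 4.
So c_2 = g′′(0)/2! = 4.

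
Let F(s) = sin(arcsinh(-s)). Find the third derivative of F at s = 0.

2

Plug the Maclaurin series of the inner function into that of the outer and collect terms.
From the series, [s^3] F = 1/3; multiply by 3! = 6 to get 2.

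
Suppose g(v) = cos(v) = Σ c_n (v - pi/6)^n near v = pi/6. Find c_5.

-1/240

Compute the successive derivatives at the expansion point and divide by k!.
g(pi/6) = sqrt(3)/2
g′(pi/6) = -1/2
g′′(pi/6) = -sqrt(3)/2
g′′′(pi/6) = 1/2
g^(4)(pi/6) = sqrt(3)/2
g^(5)(pi/6) = -1/2
So c_5 = g^(5)(pi/6)/5! = -1/240.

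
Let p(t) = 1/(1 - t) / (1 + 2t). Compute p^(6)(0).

Take the Cauchy product of the two expansions.
The coefficient of t^6 in the expansion is 43, so p^(6)(0) = 6! * (43) = 30960.

30960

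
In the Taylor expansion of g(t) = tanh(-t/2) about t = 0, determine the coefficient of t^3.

1/24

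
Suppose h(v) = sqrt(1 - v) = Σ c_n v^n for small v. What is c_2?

Differentiate repeatedly and evaluate at the center.
h(0) = 1
h′(0) = -1/2
h′′(0) = -1/4

-1/8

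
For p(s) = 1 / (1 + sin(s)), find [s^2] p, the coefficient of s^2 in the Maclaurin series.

1

Use the geometric series for the reciprocal, then substitute.
[s^0] = 1;  [s^1] = -1;  [s^2] = 1.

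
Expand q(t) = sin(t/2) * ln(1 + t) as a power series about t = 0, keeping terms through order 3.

-t^3/4 + t^2/2

Write out both Maclaurin series and multiply, keeping only the needed powers.
q(0) = 0
q′(0) = 0
q′′(0) = 1
q′′′(0) = -3/2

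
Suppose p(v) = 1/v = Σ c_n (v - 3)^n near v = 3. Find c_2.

[(v - 3)^0] = 1/3;  [(v - 3)^1] = -1/9;  [(v - 3)^2] = 1/27.

1/27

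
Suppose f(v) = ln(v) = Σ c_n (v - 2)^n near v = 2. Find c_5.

1/160

[(v - 2)^0] = ln(2);  [(v - 2)^1] = 1/2;  [(v - 2)^2] = -1/8;  [(v - 2)^3] = 1/24;  [(v - 2)^4] = -1/64;  [(v - 2)^5] = 1/160.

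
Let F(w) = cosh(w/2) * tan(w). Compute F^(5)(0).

341/16

Multiply the two series term by term and collect like powers.
From the series, [w^5] F = 341/1920; multiply by 5! = 120 to get 341/16.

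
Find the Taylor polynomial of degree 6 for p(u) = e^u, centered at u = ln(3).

p(ln(3)) = 3
p′(ln(3)) = 3
p′′(ln(3)) = 3
p′′′(ln(3)) = 3
p^(4)(ln(3)) = 3
p^(5)(ln(3)) = 3
p^(6)(ln(3)) = 3
Dividing each by k! gives the coefficients c_0, ..., c_6.

(u - ln(3))^6/240 + (u - ln(3))^5/40 + (u - ln(3))^4/8 + (u - ln(3))^3/2 + 3*(u - ln(3))^2/2 + 3*(u - ln(3)) + 3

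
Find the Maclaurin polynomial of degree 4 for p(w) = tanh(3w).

-9*w^3 + 3*w

p(0) = 0
p′(0) = 3
p′′(0) = 0
p′′′(0) = -54
p^(4)(0) = 0
Dividing each by k! gives the coefficients c_0, ..., c_4.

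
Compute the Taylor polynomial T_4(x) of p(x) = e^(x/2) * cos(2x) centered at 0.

161*x^4/384 - 47*x^3/48 - 15*x^2/8 + x/2 + 1

Write out both Maclaurin series and multiply, keeping only the needed powers.
p(0) = 1
p′(0) = 1/2
p′′(0) = -15/4
p′′′(0) = -47/8
p^(4)(0) = 161/16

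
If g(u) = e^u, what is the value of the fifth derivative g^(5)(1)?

From the series, [(u - 1)^5] g = e/120; multiply by 5! = 120 to get e.

e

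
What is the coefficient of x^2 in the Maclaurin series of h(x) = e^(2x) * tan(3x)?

Multiply the two series term by term and collect like powers.
h(0) = 0
h′(0) = 3
h′′(0) = 12
So c_2 = h′′(0)/2! = 6.

6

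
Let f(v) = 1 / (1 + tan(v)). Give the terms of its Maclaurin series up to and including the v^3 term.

Write 1/(1+u) = 1 - u + u^2 - u^3 + ... and substitute the series for u.
f(0) = 1
f′(0) = -1
f′′(0) = 2
f′′′(0) = -8
Dividing each by k! gives the coefficients c_0, ..., c_3.

-4*v^3/3 + v^2 - v + 1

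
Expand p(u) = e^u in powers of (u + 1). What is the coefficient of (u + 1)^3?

e^(-1)/6

p(-1) = e^(-1)
p′(-1) = e^(-1)
p′′(-1) = e^(-1)
p′′′(-1) = e^(-1)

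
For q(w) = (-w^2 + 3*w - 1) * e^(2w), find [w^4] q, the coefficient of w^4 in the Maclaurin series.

4/3

Distribute the polynomial across the series and collect like powers.
q(0) = -1
q′(0) = 1
q′′(0) = 6
q′′′(0) = 16
q^(4)(0) = 32
So c_4 = q^(4)(0)/4! = 4/3.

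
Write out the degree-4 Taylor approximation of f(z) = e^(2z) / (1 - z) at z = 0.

Write out both Maclaurin series and multiply, keeping only the needed powers.
f(0) = 1
f′(0) = 3
f′′(0) = 10
f′′′(0) = 38
f^(4)(0) = 168

7*z^4 + 19*z^3/3 + 5*z^2 + 3*z + 1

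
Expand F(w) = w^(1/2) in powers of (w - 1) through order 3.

(w - 1)^3/16 - (w - 1)^2/8 + (w - 1)/2 + 1

F(1) = 1
F′(1) = 1/2
F′′(1) = -1/4
F′′′(1) = 3/8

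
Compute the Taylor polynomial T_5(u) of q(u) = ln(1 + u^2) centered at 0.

-u^4/2 + u^2

Compute the successive derivatives at the expansion point and divide by k!.
[u^0] = 0;  [u^1] = 0;  [u^2] = 1;  [u^3] = 0;  [u^4] = -1/2;  [u^5] = 0.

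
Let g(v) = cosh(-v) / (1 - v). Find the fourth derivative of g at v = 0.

Write out both Maclaurin series and multiply, keeping only the needed powers.
The coefficient of v^4 in the expansion is 37/24, so g^(4)(0) = 4! * (37/24) = 37.

37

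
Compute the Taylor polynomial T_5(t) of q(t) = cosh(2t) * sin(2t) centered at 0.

Write out both Maclaurin series and multiply, keeping only the needed powers.
q(0) = 0
q′(0) = 2
q′′(0) = 0
q′′′(0) = 16
q^(4)(0) = 0
q^(5)(0) = -128

-16*t^5/15 + 8*t^3/3 + 2*t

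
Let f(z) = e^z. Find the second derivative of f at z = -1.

The coefficient of (z + 1)^2 in the expansion is e^(-1)/2, so f′′(-1) = 2! * (e^(-1)/2) = e^(-1).

e^(-1)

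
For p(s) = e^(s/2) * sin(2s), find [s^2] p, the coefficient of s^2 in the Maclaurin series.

Write out both Maclaurin series and multiply, keeping only the needed powers.
[s^0] = 0;  [s^1] = 2;  [s^2] = 1.

1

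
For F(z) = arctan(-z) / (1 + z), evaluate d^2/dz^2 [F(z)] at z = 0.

2

Expand each factor separately, then convolve coefficients.
From the series, [z^2] F = 1; multiply by 2! = 2 to get 2.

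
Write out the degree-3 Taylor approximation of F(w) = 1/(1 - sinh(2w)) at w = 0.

Plug the Maclaurin series of the inner function into that of the outer and collect terms.
[w^0] = 1;  [w^1] = 2;  [w^2] = 4;  [w^3] = 28/3.

28*w^3/3 + 4*w^2 + 2*w + 1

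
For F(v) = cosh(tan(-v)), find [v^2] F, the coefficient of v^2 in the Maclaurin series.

1/2

Let u equal the inner series; expand the outer function in u and truncate.
F(0) = 1
F′(0) = 0
F′′(0) = 1
So c_2 = F′′(0)/2! = 1/2.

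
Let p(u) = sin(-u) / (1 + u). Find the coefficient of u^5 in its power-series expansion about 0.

-101/120

Expand each factor separately, then convolve coefficients.
[u^0] = 0;  [u^1] = -1;  [u^2] = 1;  [u^3] = -5/6;  [u^4] = 5/6;  [u^5] = -101/120.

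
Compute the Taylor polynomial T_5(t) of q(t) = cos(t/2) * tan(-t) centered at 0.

-181*t^5/1920 - 5*t^3/24 - t

Write out both Maclaurin series and multiply, keeping only the needed powers.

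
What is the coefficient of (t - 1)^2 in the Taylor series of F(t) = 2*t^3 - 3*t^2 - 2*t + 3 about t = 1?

3

Use the known series and substitute for the argument.
F(1) = 0
F′(1) = -2
F′′(1) = 6
So c_2 = F′′(1)/2! = 3.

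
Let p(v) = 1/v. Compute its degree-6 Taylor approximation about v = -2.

-(v + 2)^6/128 - (v + 2)^5/64 - (v + 2)^4/32 - (v + 2)^3/16 - (v + 2)^2/8 - (v + 2)/4 - 1/2

p(-2) = -1/2
p′(-2) = -1/4
p′′(-2) = -1/4
p′′′(-2) = -3/8
p^(4)(-2) = -3/4
p^(5)(-2) = -15/8
p^(6)(-2) = -45/8
Dividing each by k! gives the coefficients c_0, ..., c_6.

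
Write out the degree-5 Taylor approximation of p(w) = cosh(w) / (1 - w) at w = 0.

Take the Cauchy product of the two expansions.
p(0) = 1
p′(0) = 1
p′′(0) = 3
p′′′(0) = 9
p^(4)(0) = 37
p^(5)(0) = 185
Then c_k = p^(k)(0)/k! gives each Taylor coefficient.

37*w^5/24 + 37*w^4/24 + 3*w^3/2 + 3*w^2/2 + w + 1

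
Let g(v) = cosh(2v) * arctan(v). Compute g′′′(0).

Write out both Maclaurin series and multiply, keeping only the needed powers.
From the series, [v^3] g = 5/3; multiply by 3! = 6 to get 10.

10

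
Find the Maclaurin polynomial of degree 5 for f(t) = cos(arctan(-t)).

Compose series: expand the inner function first, then feed it into the outer expansion.
[t^0] = 1;  [t^1] = 0;  [t^2] = -1/2;  [t^3] = 0;  [t^4] = 3/8;  [t^5] = 0.

3*t^4/8 - t^2/2 + 1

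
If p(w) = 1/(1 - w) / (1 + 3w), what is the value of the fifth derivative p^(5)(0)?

-21840

Multiply the two series term by term and collect like powers.
From the series, [w^5] p = -182; multiply by 5! = 120 to get -21840.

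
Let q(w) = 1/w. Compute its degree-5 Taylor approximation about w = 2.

-(w - 2)^5/64 + (w - 2)^4/32 - (w - 2)^3/16 + (w - 2)^2/8 - (w - 2)/4 + 1/2

Use the known series and substitute for the argument.
[(w - 2)^0] = 1/2;  [(w - 2)^1] = -1/4;  [(w - 2)^2] = 1/8;  [(w - 2)^3] = -1/16;  [(w - 2)^4] = 1/32;  [(w - 2)^5] = -1/64.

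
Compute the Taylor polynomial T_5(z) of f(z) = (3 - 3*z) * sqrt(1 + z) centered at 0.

51*z^5/256 - 39*z^4/128 + 9*z^3/16 - 15*z^2/8 - 3*z/2 + 3

Multiply each power in the prefactor through the base expansion.
[z^0] = 3;  [z^1] = -3/2;  [z^2] = -15/8;  [z^3] = 9/16;  [z^4] = -39/128;  [z^5] = 51/256.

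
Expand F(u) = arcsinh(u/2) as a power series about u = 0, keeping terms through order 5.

Differentiate repeatedly and evaluate at the center.
[u^0] = 0;  [u^1] = 1/2;  [u^2] = 0;  [u^3] = -1/48;  [u^4] = 0;  [u^5] = 3/1280.

3*u^5/1280 - u^3/48 + u/2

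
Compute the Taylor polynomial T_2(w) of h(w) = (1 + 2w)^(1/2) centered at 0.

-w^2/2 + w + 1

Differentiate repeatedly and evaluate at the center.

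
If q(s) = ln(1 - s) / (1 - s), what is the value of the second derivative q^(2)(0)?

Expand 1/(denominator) as a geometric series and multiply by the numerator's series.
The coefficient of s^2 in the expansion is -3/2, so q′′(0) = 2! * (-3/2) = -3.

-3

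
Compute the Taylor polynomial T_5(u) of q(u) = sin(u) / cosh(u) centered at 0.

Invert the denominator's series and multiply.
q(0) = 0
q′(0) = 1
q′′(0) = 0
q′′′(0) = -4
q^(4)(0) = 0
q^(5)(0) = 36
Dividing each by k! gives the coefficients c_0, ..., c_5.

3*u^5/10 - 2*u^3/3 + u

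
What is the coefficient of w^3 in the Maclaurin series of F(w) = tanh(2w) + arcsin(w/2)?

Add the two expansions coefficient-wise.
F(0) = 0
F′(0) = 5/2
F′′(0) = 0
F′′′(0) = -127/8
So c_3 = F′′′(0)/3! = -127/48.

-127/48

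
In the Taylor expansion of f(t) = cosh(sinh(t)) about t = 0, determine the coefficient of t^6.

Let u equal the inner series; expand the outer function in u and truncate.
f(0) = 1
f′(0) = 0
f′′(0) = 1
f′′′(0) = 0
f^(4)(0) = 5
f^(5)(0) = 0
f^(6)(0) = 37
So c_6 = f^(6)(0)/6! = 37/720.

37/720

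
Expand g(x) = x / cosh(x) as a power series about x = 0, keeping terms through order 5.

Write the quotient as an unknown series and match coefficients against numerator = denominator · series.
g(0) = 0
g′(0) = 1
g′′(0) = 0
g′′′(0) = -3
g^(4)(0) = 0
g^(5)(0) = 25
Dividing each by k! gives the coefficients c_0, ..., c_5.

5*x^5/24 - x^3/2 + x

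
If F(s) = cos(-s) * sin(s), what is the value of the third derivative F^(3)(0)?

-4

Expand each factor separately, then convolve coefficients.
From the series, [s^3] F = -2/3; multiply by 3! = 6 to get -4.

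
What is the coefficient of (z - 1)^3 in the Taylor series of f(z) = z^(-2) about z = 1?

-4

f(1) = 1
f′(1) = -2
f′′(1) = 6
f′′′(1) = -24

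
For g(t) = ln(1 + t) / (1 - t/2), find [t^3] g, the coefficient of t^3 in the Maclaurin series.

1/3

Expand each factor separately, then convolve coefficients.
[t^0] = 0;  [t^1] = 1;  [t^2] = 0;  [t^3] = 1/3.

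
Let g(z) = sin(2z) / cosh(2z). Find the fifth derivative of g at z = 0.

Write the quotient as an unknown series and match coefficients against numerator = denominator · series.
From the series, [z^5] g = 48/5; multiply by 5! = 120 to get 1152.

1152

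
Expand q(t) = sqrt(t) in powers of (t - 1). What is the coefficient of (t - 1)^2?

-1/8

q(1) = 1
q′(1) = 1/2
q′′(1) = -1/4
So c_2 = q′′(1)/2! = -1/8.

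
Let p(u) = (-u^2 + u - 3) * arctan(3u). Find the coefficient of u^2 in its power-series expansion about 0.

3

Distribute the polynomial across the series and collect like powers.
[u^0] = 0;  [u^1] = -9;  [u^2] = 3.
So c_2 = p′′(0)/2! = 3.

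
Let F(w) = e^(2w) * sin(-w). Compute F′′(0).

Take the Cauchy product of the two expansions.
From the series, [w^2] F = -2; multiply by 2! = 2 to get -4.

-4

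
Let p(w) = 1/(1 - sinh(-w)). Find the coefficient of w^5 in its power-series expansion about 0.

Let u equal the inner series; expand the outer function in u and truncate.

-181/120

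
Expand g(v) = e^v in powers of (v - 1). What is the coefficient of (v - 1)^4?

e/24

[(v - 1)^0] = e;  [(v - 1)^1] = e;  [(v - 1)^2] = e/2;  [(v - 1)^3] = e/6;  [(v - 1)^4] = e/24.
So c_4 = g^(4)(1)/4! = e/24.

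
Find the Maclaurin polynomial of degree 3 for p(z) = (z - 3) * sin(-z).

-z^3/2 - z^2 + 3*z

Shift and add copies of the series according to the polynomial's terms.
[z^0] = 0;  [z^1] = 3;  [z^2] = -1;  [z^3] = -1/2.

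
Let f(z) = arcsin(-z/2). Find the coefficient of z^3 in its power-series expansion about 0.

Use the known series and substitute for the argument.
So c_3 = f′′′(0)/3! = -1/48.

-1/48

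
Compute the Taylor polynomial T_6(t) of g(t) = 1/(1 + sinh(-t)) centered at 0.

77*t^6/45 + 181*t^5/120 + 4*t^4/3 + 7*t^3/6 + t^2 + t + 1

Let u equal the inner series; expand the outer function in u and truncate.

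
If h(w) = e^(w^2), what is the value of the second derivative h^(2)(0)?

2

Differentiate repeatedly and evaluate at the center.
The coefficient of w^2 in the expansion is 1, so h′′(0) = 2! * (1) = 2.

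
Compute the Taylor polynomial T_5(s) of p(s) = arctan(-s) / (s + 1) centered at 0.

-13*s^5/15 + 2*s^4/3 - 2*s^3/3 + s^2 - s

Multiply the numerator's expansion by the denominator's geometric series.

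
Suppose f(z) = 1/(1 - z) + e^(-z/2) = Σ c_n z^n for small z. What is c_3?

Add the two expansions coefficient-wise.
f(0) = 2
f′(0) = 1/2
f′′(0) = 9/4
f′′′(0) = 47/8
Then c_k = f^(k)(0)/k! gives each Taylor coefficient.

47/48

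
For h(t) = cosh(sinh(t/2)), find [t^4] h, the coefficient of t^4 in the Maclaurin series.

5/384

Plug the Maclaurin series of the inner function into that of the outer and collect terms.
h(0) = 1
h′(0) = 0
h′′(0) = 1/4
h′′′(0) = 0
h^(4)(0) = 5/16
So c_4 = h^(4)(0)/4! = 5/384.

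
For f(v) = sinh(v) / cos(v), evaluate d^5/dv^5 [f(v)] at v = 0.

36

Invert the denominator's series and multiply.
The coefficient of v^5 in the expansion is 3/10, so f^(5)(0) = 5! * (3/10) = 36.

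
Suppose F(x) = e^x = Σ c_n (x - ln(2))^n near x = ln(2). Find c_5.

Compute the successive derivatives at the expansion point and divide by k!.
F(ln(2)) = 2
F′(ln(2)) = 2
F′′(ln(2)) = 2
F′′′(ln(2)) = 2
F^(4)(ln(2)) = 2
F^(5)(ln(2)) = 2

1/60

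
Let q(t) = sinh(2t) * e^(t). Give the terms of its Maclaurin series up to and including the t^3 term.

Write out both Maclaurin series and multiply, keeping only the needed powers.
q(0) = 0
q′(0) = 2
q′′(0) = 4
q′′′(0) = 14
The Taylor polynomial is Σ q^(k)(0)/k! · t^k.

7*t^3/3 + 2*t^2 + 2*t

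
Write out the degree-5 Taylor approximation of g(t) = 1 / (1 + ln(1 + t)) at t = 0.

Write 1/(1+u) = 1 - u + u^2 - u^3 + ... and substitute the series for u.
[t^0] = 1;  [t^1] = -1;  [t^2] = 3/2;  [t^3] = -7/3;  [t^4] = 11/3;  [t^5] = -347/60.

-347*t^5/60 + 11*t^4/3 - 7*t^3/3 + 3*t^2/2 - t + 1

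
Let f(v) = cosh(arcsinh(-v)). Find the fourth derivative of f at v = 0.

-3

Let u equal the inner series; expand the outer function in u and truncate.
From the series, [v^4] f = -1/8; multiply by 4! = 24 to get -3.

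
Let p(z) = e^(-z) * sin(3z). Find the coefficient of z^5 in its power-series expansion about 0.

Write out both Maclaurin series and multiply, keeping only the needed powers.

-1/10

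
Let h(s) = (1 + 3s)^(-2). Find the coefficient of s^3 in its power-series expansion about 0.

-108

h(0) = 1
h′(0) = -6
h′′(0) = 54
h′′′(0) = -648
The Taylor polynomial is Σ h^(k)(0)/k! · s^k.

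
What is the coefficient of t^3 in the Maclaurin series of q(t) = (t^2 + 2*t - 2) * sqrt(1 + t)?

1/8

Shift and add copies of the series according to the polynomial's terms.
[t^0] = -2;  [t^1] = 1;  [t^2] = 9/4;  [t^3] = 1/8.
So c_3 = q′′′(0)/3! = 1/8.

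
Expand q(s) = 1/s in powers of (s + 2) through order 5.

q(-2) = -1/2
q′(-2) = -1/4
q′′(-2) = -1/4
q′′′(-2) = -3/8
q^(4)(-2) = -3/4
q^(5)(-2) = -15/8
Dividing each by k! gives the coefficients c_0, ..., c_5.

-(s + 2)^5/64 - (s + 2)^4/32 - (s + 2)^3/16 - (s + 2)^2/8 - (s + 2)/4 - 1/2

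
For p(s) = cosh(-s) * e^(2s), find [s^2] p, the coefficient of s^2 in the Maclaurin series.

Write out both Maclaurin series and multiply, keeping only the needed powers.
p(0) = 1
p′(0) = 2
p′′(0) = 5
The Taylor polynomial is Σ p^(k)(0)/k! · s^k.

5/2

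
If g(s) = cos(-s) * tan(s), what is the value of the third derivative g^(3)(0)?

Expand each factor separately, then convolve coefficients.
From the series, [s^3] g = -1/6; multiply by 3! = 6 to get -1.

-1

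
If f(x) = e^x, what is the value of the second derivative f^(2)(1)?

The coefficient of (x - 1)^2 in the expansion is e/2, so f′′(1) = 2! * (e/2) = e.

e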